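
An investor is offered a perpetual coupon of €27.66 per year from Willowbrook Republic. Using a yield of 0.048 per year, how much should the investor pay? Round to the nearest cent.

€576.25

Level perpetuity: PV = C / r = €27.66 / 0.048 = €576.25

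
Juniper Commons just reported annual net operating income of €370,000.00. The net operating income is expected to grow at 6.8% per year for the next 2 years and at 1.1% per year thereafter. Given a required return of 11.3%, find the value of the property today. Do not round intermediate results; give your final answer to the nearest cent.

D_1 = 395160.00000
D_2 = 422030.88000
Terminal value at year 2: TV = D_2×(1+g_2)/(r−g_2) = 426673.21968/0.102 = 4183070.78118
P_0 = D_1/(1+r)^1 + D_2/(1+r)^2 + TV/(1+r)^2
    = 355040.43127 + 340685.69685 + 3376796.46583 = 4072522.59394

€4072522.59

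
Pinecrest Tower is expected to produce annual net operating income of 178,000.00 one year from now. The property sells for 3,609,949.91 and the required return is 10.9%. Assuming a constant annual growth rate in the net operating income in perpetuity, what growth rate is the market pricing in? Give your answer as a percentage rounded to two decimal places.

5.97%

P = D₁/(r−g) ⇒ g = r − D₁/P = 0.109 − 178,000.00/3,609,949.91 = 0.059692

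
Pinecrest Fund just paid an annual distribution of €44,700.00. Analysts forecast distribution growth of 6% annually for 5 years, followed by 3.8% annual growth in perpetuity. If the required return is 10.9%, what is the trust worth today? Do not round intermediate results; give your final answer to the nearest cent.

D_1 = 47382.00000
D_2 = 50224.92000
D_3 = 53238.41520
D_4 = 56432.72011
D_5 = 59818.68332
Terminal value at year 5: TV = D_5×(1+g_2)/(r−g_2) = 62091.79328/0.071 = 874532.29979
P_0 = D_1/(1+r)^1 + D_2/(1+r)^2 + D_3/(1+r)^3 + D_4/(1+r)^4 + D_5/(1+r)^5 + TV/(1+r)^5
    = 42724.97746 + 40837.21921 + 39032.86958 + 37308.24324 + 35659.81771 + 521336.48983 = 716899.61702

€716899.62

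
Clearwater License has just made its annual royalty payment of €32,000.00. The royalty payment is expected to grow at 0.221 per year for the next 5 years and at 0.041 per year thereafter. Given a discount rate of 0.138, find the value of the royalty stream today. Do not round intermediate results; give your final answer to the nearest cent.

€686915.41

D_1 = 39072.00000
D_2 = 47706.91200
D_3 = 58250.13955
D_4 = 71123.42039
D_5 = 86841.69630
Terminal value at year 5: TV = D_5×(1+g_2)/(r−g_2) = 90402.20585/0.097 = 931981.50359
P_0 = D_1/(1+r)^1 + D_2/(1+r)^2 + D_3/(1+r)^3 + D_4/(1+r)^4 + D_5/(1+r)^5 + TV/(1+r)^5
    = 34333.91916 + 36838.06264 + 39524.84577 + 42407.58936 + 45500.58577 + 488310.41016 = 686915.41286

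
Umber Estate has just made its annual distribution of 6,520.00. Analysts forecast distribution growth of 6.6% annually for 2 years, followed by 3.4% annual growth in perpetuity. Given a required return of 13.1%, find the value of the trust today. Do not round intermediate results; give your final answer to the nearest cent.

73680.09

D_1 = 6950.32000
D_2 = 7409.04112
Terminal value at year 2: TV = D_2×(1+g_2)/(r−g_2) = 7660.94852/0.097 = 78978.85070
P_0 = D_1/(1+r)^1 + D_2/(1+r)^2 + TV/(1+r)^2
    = 6145.28736 + 5792.10992 + 61742.69752 = 73680.09480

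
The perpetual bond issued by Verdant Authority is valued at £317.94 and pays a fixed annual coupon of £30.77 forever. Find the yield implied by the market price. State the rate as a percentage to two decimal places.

P = C/r ⇒ r = C/P = £30.77/£317.94 = 0.096779

9.68%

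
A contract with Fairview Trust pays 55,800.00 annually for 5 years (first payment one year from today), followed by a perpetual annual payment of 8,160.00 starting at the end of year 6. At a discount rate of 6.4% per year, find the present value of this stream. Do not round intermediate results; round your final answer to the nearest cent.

PV of 5-year annuity: 55,800.00 × [1 − (1+0.064)^−5] / 0.064 = 232514.08291
Perpetuity value at year 5: 8,160.00 / 0.064 = 127500.00000
PV of perpetuity: 127500.00000 / (1+0.064)^5 = 93497.94056
Total PV = 232514.08291 + 93497.94056 = 326012.02347

326012.02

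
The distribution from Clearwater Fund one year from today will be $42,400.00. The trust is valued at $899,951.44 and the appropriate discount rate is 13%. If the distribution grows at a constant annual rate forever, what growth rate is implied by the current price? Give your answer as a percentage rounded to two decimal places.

P = D₁/(r−g) ⇒ g = r − D₁/P = 0.13 − $42,400.00/$899,951.44 = 0.082886

8.29%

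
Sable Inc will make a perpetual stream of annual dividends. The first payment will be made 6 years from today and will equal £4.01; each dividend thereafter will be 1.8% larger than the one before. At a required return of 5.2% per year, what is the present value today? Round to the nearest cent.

Value at end of year 5: C₁ / (r − g) = £4.01 / (0.052 − 0.018) = £117.9412
Discount to today: PV = £117.9412 / (1 + 0.052)^5 = £117.9412 / 1.288483 = £91.53

£91.53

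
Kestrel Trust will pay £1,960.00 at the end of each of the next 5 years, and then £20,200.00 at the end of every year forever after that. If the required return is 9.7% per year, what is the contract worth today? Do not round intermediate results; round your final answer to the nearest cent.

£138570.28

PV of 5-year annuity: £1,960.00 × [1 − (1+0.097)^−5] / 0.097 = 7487.23735
Perpetuity value at year 5: £20,200.00 / 0.097 = 208247.42268
PV of perpetuity: 208247.42268 / (1+0.097)^5 = 131083.03776
Total PV = 7487.23735 + 131083.03776 = 138570.27511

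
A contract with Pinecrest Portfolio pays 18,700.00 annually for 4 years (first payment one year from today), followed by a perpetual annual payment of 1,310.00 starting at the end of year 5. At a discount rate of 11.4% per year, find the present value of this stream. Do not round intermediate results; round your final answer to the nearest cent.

PV of 4-year annuity: 18,700.00 × [1 − (1+0.114)^−4] / 0.114 = 57523.71256
Perpetuity value at year 4: 1,310.00 / 0.114 = 11491.22807
PV of perpetuity: 11491.22807 / (1+0.114)^4 = 7461.49206
Total PV = 57523.71256 + 7461.49206 = 64985.20462

64985.20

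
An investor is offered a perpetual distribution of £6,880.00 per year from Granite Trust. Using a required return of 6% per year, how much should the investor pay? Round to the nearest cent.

Level perpetuity: PV = C / r = £6,880.00 / 0.06 = £114,666.67

£114666.67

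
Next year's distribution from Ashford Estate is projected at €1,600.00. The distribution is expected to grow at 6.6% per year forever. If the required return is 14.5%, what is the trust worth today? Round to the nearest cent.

€20253.16

Growing perpetuity: P = D₁ / (r − g) = €1,600.0000 / (0.145 − 0.066) = €20,253.16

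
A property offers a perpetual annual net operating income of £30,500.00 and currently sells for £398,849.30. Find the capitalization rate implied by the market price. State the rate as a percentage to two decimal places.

P = C/r ⇒ r = C/P = £30,500.00/£398,849.30 = 0.076470

7.65%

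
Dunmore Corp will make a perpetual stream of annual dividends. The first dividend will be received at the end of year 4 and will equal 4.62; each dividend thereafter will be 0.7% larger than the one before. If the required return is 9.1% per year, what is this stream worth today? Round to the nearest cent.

42.35

Value at end of year 3: C₁ / (r − g) = 4.62 / (0.091 − 0.007) = 55.0000
Discount to today: PV = 55.0000 / (1 + 0.091)^3 = 55.0000 / 1.298597 = 42.35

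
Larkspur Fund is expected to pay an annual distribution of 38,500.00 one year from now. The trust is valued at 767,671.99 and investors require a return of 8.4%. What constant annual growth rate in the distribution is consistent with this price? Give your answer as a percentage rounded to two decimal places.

P = D₁/(r−g) ⇒ g = r − D₁/P = 0.084 − 38,500.00/767,671.99 = 0.033848

3.38%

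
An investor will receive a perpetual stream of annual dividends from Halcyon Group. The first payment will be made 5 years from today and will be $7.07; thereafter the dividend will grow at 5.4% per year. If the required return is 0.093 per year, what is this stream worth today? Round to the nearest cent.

Value at end of year 4: C₁ / (r − g) = $7.07 / (0.093 − 0.054) = $181.2821
Discount to today: PV = $181.2821 / (1 + 0.093)^4 = $181.2821 / 1.427186 = $127.02

$127.02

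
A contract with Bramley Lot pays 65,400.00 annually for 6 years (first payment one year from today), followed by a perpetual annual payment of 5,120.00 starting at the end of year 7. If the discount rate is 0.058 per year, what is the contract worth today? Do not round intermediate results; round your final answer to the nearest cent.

PV of 6-year annuity: 65,400.00 × [1 − (1+0.058)^−6] / 0.058 = 323623.78731
Perpetuity value at year 6: 5,120.00 / 0.058 = 88275.86207
PV of perpetuity: 88275.86207 / (1+0.058)^6 = 62940.17719
Total PV = 323623.78731 + 62940.17719 = 386563.96450

386563.96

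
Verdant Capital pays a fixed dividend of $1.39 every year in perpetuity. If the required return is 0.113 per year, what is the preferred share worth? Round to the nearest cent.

$12.30

Level perpetuity: PV = C / r = $1.39 / 0.113 = $12.30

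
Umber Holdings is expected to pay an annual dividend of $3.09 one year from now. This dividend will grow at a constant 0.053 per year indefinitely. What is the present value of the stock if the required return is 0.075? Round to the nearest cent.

Growing perpetuity: P = D₁ / (r − g) = $3.0900 / (0.075 − 0.053) = $140.45

$140.45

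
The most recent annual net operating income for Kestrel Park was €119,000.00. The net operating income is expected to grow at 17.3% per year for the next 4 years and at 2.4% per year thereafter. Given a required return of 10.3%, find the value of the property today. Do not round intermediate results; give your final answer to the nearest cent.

€2529389.74

D_1 = 139587.00000
D_2 = 163735.55100
D_3 = 192061.80132
D_4 = 225288.49295
Terminal value at year 4: TV = D_4×(1+g_2)/(r−g_2) = 230695.41678/0.079 = 2920195.14915
P_0 = D_1/(1+r)^1 + D_2/(1+r)^2 + D_3/(1+r)^3 + D_4/(1+r)^4 + TV/(1+r)^4
    = 126552.13055 + 134583.54410 + 143124.65750 + 152207.81800 + 1972921.59024 = 2529389.74039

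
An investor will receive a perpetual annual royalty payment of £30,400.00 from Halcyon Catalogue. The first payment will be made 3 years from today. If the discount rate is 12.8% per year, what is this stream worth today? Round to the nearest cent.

£186657.49

Value at end of year 2: C / r = £30,400.00 / 0.128 = £237,500.0000
Discount to today: PV = £237,500.0000 / (1 + 0.128)^2 = £237,500.0000 / 1.272384 = £186,657.49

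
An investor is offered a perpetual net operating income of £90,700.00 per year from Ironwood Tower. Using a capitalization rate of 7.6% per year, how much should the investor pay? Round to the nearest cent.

£1193421.05

Level perpetuity: PV = C / r = £90,700.00 / 0.076 = £1,193,421.05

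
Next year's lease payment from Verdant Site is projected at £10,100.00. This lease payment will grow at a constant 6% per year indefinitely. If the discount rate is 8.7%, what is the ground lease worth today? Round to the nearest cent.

Growing perpetuity: P = D₁ / (r − g) = £10,100.0000 / (0.087 − 0.06) = £374,074.07

£374074.07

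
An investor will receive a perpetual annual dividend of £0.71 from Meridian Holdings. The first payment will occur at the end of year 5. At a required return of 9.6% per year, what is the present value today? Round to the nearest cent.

Value at end of year 4: C / r = £0.71 / 0.096 = £7.3958
Discount to today: PV = £7.3958 / (1 + 0.096)^4 = £7.3958 / 1.442920 = £5.13

£5.13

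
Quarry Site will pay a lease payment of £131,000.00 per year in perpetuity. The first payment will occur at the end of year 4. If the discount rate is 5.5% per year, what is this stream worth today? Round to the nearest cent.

£2028388.91

Value at end of year 3: C / r = £131,000.00 / 0.055 = £2,381,818.1818
Discount to today: PV = £2,381,818.1818 / (1 + 0.055)^3 = £2,381,818.1818 / 1.174241 = £2,028,388.91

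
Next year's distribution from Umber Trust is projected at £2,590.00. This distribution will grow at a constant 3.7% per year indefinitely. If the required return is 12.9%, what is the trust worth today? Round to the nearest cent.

£28152.17

Growing perpetuity: P = D₁ / (r − g) = £2,590.0000 / (0.129 − 0.037) = £28,152.17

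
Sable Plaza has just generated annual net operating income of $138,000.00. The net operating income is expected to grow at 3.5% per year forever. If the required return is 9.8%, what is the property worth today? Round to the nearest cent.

$2267142.86

D₁ = D₀ × (1 + g) = $138,000.00 × 1.035 = $142,830.0000
Growing perpetuity: P = D₁ / (r − g) = $142,830.0000 / (0.098 − 0.035) = $2,267,142.86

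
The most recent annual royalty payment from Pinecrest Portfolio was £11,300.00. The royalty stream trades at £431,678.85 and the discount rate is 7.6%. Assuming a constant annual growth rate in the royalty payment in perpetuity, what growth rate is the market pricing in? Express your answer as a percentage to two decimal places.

P = D₀(1+g)/(r−g) ⇒ P(r−g) = D₀(1+g) ⇒ g(P+D₀) = P·r − D₀
g = (P·r − D₀)/(P + D₀) = (£431,678.85×0.076 − £11,300.00) / (£431,678.85 + £11,300.00) = 0.048552

4.86%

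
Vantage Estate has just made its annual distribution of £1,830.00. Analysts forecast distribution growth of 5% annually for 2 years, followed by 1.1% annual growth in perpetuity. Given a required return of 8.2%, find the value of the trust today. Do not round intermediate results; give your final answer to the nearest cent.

D_1 = 1921.50000
D_2 = 2017.57500
Terminal value at year 2: TV = D_2×(1+g_2)/(r−g_2) = 2039.76833/0.071 = 28729.13134
P_0 = D_1/(1+r)^1 + D_2/(1+r)^2 + TV/(1+r)^2
    = 1775.87800 + 1723.35666 + 24539.62790 = 28038.86257

£28038.86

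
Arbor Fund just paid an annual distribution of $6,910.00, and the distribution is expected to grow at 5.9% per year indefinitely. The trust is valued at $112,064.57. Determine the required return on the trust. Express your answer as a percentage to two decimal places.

12.43%

D₁ = $6,910.00 × 1.059 = $7,317.6900
P = D₁/(r − g) ⇒ r = D₁/P + g = $7,317.6900/$112,064.57 + 0.059 = 0.065299 + 0.059 = 0.124299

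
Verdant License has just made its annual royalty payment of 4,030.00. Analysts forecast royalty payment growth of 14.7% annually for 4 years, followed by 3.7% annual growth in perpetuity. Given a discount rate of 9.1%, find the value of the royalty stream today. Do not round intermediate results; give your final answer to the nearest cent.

D_1 = 4622.41000
D_2 = 5301.90427
D_3 = 6081.28420
D_4 = 6975.23297
Terminal value at year 4: TV = D_4×(1+g_2)/(r−g_2) = 7233.31659/0.054 = 133950.30731
P_0 = D_1/(1+r)^1 + D_2/(1+r)^2 + D_3/(1+r)^3 + D_4/(1+r)^4 + TV/(1+r)^4
    = 4236.85610 + 4454.32992 + 4682.96647 + 4923.33872 + 94546.33793 = 112843.82913

112843.83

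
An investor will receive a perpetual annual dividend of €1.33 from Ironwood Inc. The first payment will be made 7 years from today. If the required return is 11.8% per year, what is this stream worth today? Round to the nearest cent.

Value at end of year 6: C / r = €1.33 / 0.118 = €11.2712
Discount to today: PV = €11.2712 / (1 + 0.118)^6 = €11.2712 / 1.952769 = €5.77

€5.77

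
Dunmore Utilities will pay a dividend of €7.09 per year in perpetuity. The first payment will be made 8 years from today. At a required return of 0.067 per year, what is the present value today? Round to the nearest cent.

Value at end of year 7: C / r = €7.09 / 0.067 = €105.8209
Discount to today: PV = €105.8209 / (1 + 0.067)^7 = €105.8209 / 1.574530 = €67.21

€67.21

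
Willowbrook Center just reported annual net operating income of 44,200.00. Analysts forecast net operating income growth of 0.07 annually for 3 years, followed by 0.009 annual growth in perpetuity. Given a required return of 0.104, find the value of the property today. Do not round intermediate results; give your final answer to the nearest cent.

551998.44

D_1 = 47294.00000
D_2 = 50604.58000
D_3 = 54146.90060
Terminal value at year 3: TV = D_3×(1+g_2)/(r−g_2) = 54634.22271/0.095 = 575097.08111
P_0 = D_1/(1+r)^1 + D_2/(1+r)^2 + D_3/(1+r)^3 + TV/(1+r)^3
    = 42838.76812 + 41519.45823 + 40240.77926 + 427399.43447 = 551998.44007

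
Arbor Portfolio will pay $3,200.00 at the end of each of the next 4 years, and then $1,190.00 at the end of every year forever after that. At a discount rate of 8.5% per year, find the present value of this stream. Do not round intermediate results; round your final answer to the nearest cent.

$20583.95

PV of 4-year annuity: $3,200.00 × [1 − (1+0.085)^−4] / 0.085 = 10481.90930
Perpetuity value at year 4: $1,190.00 / 0.085 = 14000.00000
PV of perpetuity: 14000.00000 / (1+0.085)^4 = 10102.03998
Total PV = 10481.90930 + 10102.03998 = 20583.94928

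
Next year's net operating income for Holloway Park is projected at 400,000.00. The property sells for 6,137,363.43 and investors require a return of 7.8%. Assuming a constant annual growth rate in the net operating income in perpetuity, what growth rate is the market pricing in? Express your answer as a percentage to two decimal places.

P = D₁/(r−g) ⇒ g = r − D₁/P = 0.078 − 400,000.00/6,137,363.43 = 0.012825

1.28%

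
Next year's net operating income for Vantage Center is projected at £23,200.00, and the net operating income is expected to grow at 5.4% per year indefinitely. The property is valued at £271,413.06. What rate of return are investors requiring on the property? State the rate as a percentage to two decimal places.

P = D₁/(r − g) ⇒ r = D₁/P + g = £23,200.0000/£271,413.06 + 0.054 = 0.085479 + 0.054 = 0.139479

13.95%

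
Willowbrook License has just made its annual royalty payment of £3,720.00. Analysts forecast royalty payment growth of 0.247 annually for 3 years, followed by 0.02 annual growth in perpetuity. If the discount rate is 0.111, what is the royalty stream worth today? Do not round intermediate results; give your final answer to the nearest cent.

D_1 = 4638.84000
D_2 = 5784.63348
D_3 = 7213.43795
Terminal value at year 3: TV = D_3×(1+g_2)/(r−g_2) = 7357.70671/0.091 = 80853.91987
P_0 = D_1/(1+r)^1 + D_2/(1+r)^2 + D_3/(1+r)^3 + TV/(1+r)^3
    = 4175.37354 + 4686.49037 + 5260.17416 + 58960.19388 = 73082.23194

£73082.23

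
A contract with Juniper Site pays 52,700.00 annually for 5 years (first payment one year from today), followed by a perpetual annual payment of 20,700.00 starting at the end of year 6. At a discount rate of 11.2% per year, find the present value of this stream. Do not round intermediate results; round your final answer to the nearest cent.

PV of 5-year annuity: 52,700.00 × [1 − (1+0.112)^−5] / 0.112 = 193797.80454
Perpetuity value at year 5: 20,700.00 / 0.112 = 184821.42857
PV of perpetuity: 184821.42857 / (1+0.112)^5 = 108699.71028
Total PV = 193797.80454 + 108699.71028 = 302497.51482

302497.51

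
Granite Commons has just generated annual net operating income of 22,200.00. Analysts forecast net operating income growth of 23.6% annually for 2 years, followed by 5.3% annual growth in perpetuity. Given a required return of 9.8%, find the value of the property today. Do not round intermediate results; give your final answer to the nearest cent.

711386.67

D_1 = 27439.20000
D_2 = 33914.85120
Terminal value at year 2: TV = D_2×(1+g_2)/(r−g_2) = 35712.33831/0.045 = 793607.51808
P_0 = D_1/(1+r)^1 + D_2/(1+r)^2 + TV/(1+r)^2
    = 24990.16393 + 28131.00421 + 658265.49852 = 711386.66667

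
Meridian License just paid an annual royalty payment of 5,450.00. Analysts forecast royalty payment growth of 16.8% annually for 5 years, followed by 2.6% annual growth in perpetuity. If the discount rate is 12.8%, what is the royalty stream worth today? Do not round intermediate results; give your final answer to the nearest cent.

D_1 = 6365.60000
D_2 = 7435.02080
D_3 = 8684.10429
D_4 = 10143.03382
D_5 = 11847.06350
Terminal value at year 5: TV = D_5×(1+g_2)/(r−g_2) = 12155.08715/0.102 = 119167.52106
P_0 = D_1/(1+r)^1 + D_2/(1+r)^2 + D_3/(1+r)^3 + D_4/(1+r)^4 + D_5/(1+r)^5 + TV/(1+r)^5
    = 5643.26241 + 5843.37810 + 6050.59009 + 6265.15002 + 6487.31846 + 65254.79159 = 95544.49067

95544.49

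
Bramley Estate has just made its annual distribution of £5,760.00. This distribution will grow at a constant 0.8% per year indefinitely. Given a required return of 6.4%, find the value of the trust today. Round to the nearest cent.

D₁ = D₀ × (1 + g) = £5,760.00 × 1.008 = £5,806.0800
Growing perpetuity: P = D₁ / (r − g) = £5,806.0800 / (0.064 − 0.008) = £103,680.00

£103680.00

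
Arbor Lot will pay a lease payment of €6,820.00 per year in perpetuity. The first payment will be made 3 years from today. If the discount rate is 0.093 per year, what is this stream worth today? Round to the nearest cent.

Value at end of year 2: C / r = €6,820.00 / 0.093 = €73,333.3333
Discount to today: PV = €73,333.3333 / (1 + 0.093)^2 = €73,333.3333 / 1.194649 = €61,384.84

€61384.84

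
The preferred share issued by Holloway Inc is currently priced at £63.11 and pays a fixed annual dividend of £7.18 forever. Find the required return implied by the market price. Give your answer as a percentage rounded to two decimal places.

11.38%

P = C/r ⇒ r = C/P = £7.18/£63.11 = 0.113770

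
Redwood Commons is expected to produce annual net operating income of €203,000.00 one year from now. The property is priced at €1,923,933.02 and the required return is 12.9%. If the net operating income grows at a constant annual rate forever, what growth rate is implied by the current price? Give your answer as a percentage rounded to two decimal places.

P = D₁/(r−g) ⇒ g = r − D₁/P = 0.129 − €203,000.00/€1,923,933.02 = 0.023487

2.35%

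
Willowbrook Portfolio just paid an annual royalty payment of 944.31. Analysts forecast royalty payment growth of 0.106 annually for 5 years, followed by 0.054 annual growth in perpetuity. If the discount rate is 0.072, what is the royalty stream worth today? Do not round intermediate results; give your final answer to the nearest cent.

69827.74

D_1 = 1044.40686
D_2 = 1155.11399
D_3 = 1277.55607
D_4 = 1412.97701
D_5 = 1562.75258
Terminal value at year 5: TV = D_5×(1+g_2)/(r−g_2) = 1647.14122/0.018 = 91507.84532
P_0 = D_1/(1+r)^1 + D_2/(1+r)^2 + D_3/(1+r)^3 + D_4/(1+r)^4 + D_5/(1+r)^5 + TV/(1+r)^5
    = 974.26013 + 1005.16017 + 1037.04025 + 1069.93145 + 1103.86585 + 64637.47795 = 69827.73580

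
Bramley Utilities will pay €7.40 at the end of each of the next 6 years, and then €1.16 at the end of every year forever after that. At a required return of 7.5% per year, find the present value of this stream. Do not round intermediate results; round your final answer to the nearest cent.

PV of 6-year annuity: €7.40 × [1 − (1+0.075)^−6] / 0.075 = 34.73446
Perpetuity value at year 6: €1.16 / 0.075 = 15.46667
PV of perpetuity: 15.46667 / (1+0.075)^6 = 10.02180
Total PV = 34.73446 + 10.02180 = 44.75627

€44.76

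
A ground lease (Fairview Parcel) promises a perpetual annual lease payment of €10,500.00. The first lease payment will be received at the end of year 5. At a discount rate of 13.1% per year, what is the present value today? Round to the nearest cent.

Value at end of year 4: C / r = €10,500.00 / 0.131 = €80,152.6718
Discount to today: PV = €80,152.6718 / (1 + 0.131)^4 = €80,152.6718 / 1.636253 = €48,985.50

€48985.50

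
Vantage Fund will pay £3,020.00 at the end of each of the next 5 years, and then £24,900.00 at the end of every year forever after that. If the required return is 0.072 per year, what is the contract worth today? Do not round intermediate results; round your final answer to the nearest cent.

£256599.39

PV of 5-year annuity: £3,020.00 × [1 − (1+0.072)^−5] / 0.072 = 12316.56835
Perpetuity value at year 5: £24,900.00 / 0.072 = 345833.33333
PV of perpetuity: 345833.33333 / (1+0.072)^5 = 244282.81946
Total PV = 12316.56835 + 244282.81946 = 256599.38781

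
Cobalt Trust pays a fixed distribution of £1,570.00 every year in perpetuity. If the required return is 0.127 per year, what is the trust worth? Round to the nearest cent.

Level perpetuity: PV = C / r = £1,570.00 / 0.127 = £12,362.20

£12362.20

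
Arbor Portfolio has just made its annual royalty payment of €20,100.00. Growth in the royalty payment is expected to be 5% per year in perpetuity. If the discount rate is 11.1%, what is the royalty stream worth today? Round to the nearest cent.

€345983.61

D₁ = D₀ × (1 + g) = €20,100.00 × 1.05 = €21,105.0000
Growing perpetuity: P = D₁ / (r − g) = €21,105.0000 / (0.111 − 0.05) = €345,983.61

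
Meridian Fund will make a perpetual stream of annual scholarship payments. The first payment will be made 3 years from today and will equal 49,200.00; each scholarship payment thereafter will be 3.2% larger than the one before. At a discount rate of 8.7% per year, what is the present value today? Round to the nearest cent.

Value at end of year 2: C₁ / (r − g) = 49,200.00 / (0.087 − 0.032) = 894,545.4545
Discount to today: PV = 894,545.4545 / (1 + 0.087)^2 = 894,545.4545 / 1.181569 = 757,082.70

757082.70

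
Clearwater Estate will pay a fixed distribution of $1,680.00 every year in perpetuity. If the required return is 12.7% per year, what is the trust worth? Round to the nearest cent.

$13228.35

Level perpetuity: PV = C / r = $1,680.00 / 0.127 = $13,228.35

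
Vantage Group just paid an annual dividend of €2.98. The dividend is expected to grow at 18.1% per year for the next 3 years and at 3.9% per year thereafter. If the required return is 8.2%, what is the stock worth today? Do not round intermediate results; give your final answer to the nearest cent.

D_1 = 3.51938
D_2 = 4.15639
D_3 = 4.90869
Terminal value at year 3: TV = D_3×(1+g_2)/(r−g_2) = 5.10013/0.043 = 118.60774
P_0 = D_1/(1+r)^1 + D_2/(1+r)^2 + D_3/(1+r)^3 + TV/(1+r)^3
    = 3.25266 + 3.55027 + 3.87511 + 93.63350 = 104.31155

€104.31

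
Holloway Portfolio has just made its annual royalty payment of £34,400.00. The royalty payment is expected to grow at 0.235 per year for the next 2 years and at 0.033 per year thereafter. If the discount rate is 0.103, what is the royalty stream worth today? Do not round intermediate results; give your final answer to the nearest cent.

£718062.69

D_1 = 42484.00000
D_2 = 52467.74000
Terminal value at year 2: TV = D_2×(1+g_2)/(r−g_2) = 54199.17542/0.07 = 774273.93457
P_0 = D_1/(1+r)^1 + D_2/(1+r)^2 + TV/(1+r)^2
    = 38516.77244 + 43126.21393 + 636419.69981 = 718062.68618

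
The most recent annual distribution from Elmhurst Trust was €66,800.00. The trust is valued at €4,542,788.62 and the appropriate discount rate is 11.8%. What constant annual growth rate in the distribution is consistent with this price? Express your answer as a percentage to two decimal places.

P = D₀(1+g)/(r−g) ⇒ P(r−g) = D₀(1+g) ⇒ g(P+D₀) = P·r − D₀
g = (P·r − D₀)/(P + D₀) = (€4,542,788.62×0.118 − €66,800.00) / (€4,542,788.62 + €66,800.00) = 0.101798

10.18%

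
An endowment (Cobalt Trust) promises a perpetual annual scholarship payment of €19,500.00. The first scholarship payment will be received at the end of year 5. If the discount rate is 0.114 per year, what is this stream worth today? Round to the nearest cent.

Value at end of year 4: C / r = €19,500.00 / 0.114 = €171,052.6316
Discount to today: PV = €171,052.6316 / (1 + 0.114)^4 = €171,052.6316 / 1.540071 = €111,068.01

€111068.01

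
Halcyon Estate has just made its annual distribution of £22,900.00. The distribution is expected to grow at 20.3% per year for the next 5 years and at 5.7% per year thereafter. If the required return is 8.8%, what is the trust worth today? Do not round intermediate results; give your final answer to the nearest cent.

£1446771.40

D_1 = 27548.70000
D_2 = 33141.08610
D_3 = 39868.72658
D_4 = 47962.07807
D_5 = 57698.37992
Terminal value at year 5: TV = D_5×(1+g_2)/(r−g_2) = 60987.18758/0.031 = 1967328.63156
P_0 = D_1/(1+r)^1 + D_2/(1+r)^2 + D_3/(1+r)^3 + D_4/(1+r)^4 + D_5/(1+r)^5 + TV/(1+r)^5
    = 25320.49632 + 27996.83555 + 30956.05989 + 34228.06990 + 37845.92656 + 1290424.01189 = 1446771.40012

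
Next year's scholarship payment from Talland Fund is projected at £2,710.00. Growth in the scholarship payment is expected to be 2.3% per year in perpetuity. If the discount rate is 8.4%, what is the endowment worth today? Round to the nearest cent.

£44426.23

Growing perpetuity: P = D₁ / (r − g) = £2,710.0000 / (0.084 − 0.023) = £44,426.23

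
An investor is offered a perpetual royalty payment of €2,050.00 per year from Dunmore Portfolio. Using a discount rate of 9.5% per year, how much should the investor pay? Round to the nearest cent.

Level perpetuity: PV = C / r = €2,050.00 / 0.095 = €21,578.95

€21578.95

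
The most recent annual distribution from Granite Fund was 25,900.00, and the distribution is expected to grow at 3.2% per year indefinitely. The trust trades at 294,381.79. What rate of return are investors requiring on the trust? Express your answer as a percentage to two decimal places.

12.28%

D₁ = 25,900.00 × 1.032 = 26,728.8000
P = D₁/(r − g) ⇒ r = D₁/P + g = 26,728.8000/294,381.79 + 0.032 = 0.090796 + 0.032 = 0.122796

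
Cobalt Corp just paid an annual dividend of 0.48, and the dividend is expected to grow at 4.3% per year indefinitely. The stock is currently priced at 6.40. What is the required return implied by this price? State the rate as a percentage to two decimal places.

12.12%

D₁ = 0.48 × 1.043 = 0.5006
P = D₁/(r − g) ⇒ r = D₁/P + g = 0.5006/6.40 + 0.043 = 0.078225 + 0.043 = 0.121225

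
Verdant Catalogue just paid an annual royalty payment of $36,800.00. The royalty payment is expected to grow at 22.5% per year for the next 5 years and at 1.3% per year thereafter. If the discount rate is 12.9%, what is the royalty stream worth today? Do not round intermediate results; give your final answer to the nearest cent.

D_1 = 45080.00000
D_2 = 55223.00000
D_3 = 67648.17500
D_4 = 82869.01437
D_5 = 101514.54261
Terminal value at year 5: TV = D_5×(1+g_2)/(r−g_2) = 102834.23166/0.116 = 886501.99710
P_0 = D_1/(1+r)^1 + D_2/(1+r)^2 + D_3/(1+r)^3 + D_4/(1+r)^4 + D_5/(1+r)^5 + TV/(1+r)^5
    = 39929.14083 + 43324.35564 + 47008.26897 + 51005.42913 + 55342.47181 + 483292.44783 = 719902.11420

$719902.11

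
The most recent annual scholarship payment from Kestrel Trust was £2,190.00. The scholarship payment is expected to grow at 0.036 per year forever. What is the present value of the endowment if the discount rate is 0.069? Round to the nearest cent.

£68752.73

D₁ = D₀ × (1 + g) = £2,190.00 × 1.036 = £2,268.8400
Growing perpetuity: P = D₁ / (r − g) = £2,268.8400 / (0.069 − 0.036) = £68,752.73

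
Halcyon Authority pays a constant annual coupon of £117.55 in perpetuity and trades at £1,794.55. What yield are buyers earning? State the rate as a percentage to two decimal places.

6.55%

P = C/r ⇒ r = C/P = £117.55/£1,794.55 = 0.065504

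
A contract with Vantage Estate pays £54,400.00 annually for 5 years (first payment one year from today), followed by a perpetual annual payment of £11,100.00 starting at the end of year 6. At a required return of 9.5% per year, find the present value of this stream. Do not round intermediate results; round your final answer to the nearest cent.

PV of 5-year annuity: £54,400.00 × [1 − (1+0.095)^−5] / 0.095 = 208880.15799
Perpetuity value at year 5: £11,100.00 / 0.095 = 116842.10526
PV of perpetuity: 116842.10526 / (1+0.095)^5 = 74221.33773
Total PV = 208880.15799 + 74221.33773 = 283101.49572

£283101.50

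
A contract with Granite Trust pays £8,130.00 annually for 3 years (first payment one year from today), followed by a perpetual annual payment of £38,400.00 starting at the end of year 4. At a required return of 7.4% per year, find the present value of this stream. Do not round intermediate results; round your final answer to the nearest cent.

PV of 3-year annuity: £8,130.00 × [1 − (1+0.074)^−3] / 0.074 = 21180.72019
Perpetuity value at year 3: £38,400.00 / 0.074 = 518918.91892
PV of perpetuity: 518918.91892 / (1+0.074)^3 = 418877.14090
Total PV = 21180.72019 + 418877.14090 = 440057.86109

£440057.86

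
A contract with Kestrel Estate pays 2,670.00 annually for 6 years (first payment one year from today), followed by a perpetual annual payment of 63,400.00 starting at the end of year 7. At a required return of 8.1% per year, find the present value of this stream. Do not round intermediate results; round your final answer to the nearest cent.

PV of 6-year annuity: 2,670.00 × [1 − (1+0.081)^−6] / 0.081 = 12305.73326
Perpetuity value at year 6: 63,400.00 / 0.081 = 782716.04938
PV of perpetuity: 782716.04938 / (1+0.081)^6 = 490512.49555
Total PV = 12305.73326 + 490512.49555 = 502818.22881

502818.23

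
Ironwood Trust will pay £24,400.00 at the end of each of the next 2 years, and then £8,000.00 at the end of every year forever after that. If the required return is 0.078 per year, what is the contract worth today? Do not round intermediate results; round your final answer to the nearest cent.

PV of 2-year annuity: £24,400.00 × [1 − (1+0.078)^−2] / 0.078 = 43631.26934
Perpetuity value at year 2: £8,000.00 / 0.078 = 102564.10256
PV of perpetuity: 102564.10256 / (1+0.078)^2 = 88258.76835
Total PV = 43631.26934 + 88258.76835 = 131890.03769

£131890.04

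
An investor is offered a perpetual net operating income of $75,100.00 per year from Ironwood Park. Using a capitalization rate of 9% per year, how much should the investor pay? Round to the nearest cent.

$834444.44

Level perpetuity: PV = C / r = $75,100.00 / 0.09 = $834,444.44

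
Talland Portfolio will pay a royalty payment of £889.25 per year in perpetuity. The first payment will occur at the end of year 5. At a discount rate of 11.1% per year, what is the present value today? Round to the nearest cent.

Value at end of year 4: C / r = £889.25 / 0.111 = £8,011.2613
Discount to today: PV = £8,011.2613 / (1 + 0.111)^4 = £8,011.2613 / 1.523548 = £5,258.29

£5258.29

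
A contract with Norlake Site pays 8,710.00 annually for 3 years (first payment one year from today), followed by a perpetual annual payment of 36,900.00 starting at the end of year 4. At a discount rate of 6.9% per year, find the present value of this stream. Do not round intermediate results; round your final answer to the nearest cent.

PV of 3-year annuity: 8,710.00 × [1 − (1+0.069)^−3] / 0.069 = 22899.61915
Perpetuity value at year 3: 36,900.00 / 0.069 = 534782.60870
PV of perpetuity: 534782.60870 / (1+0.069)^3 = 437768.14868
Total PV = 22899.61915 + 437768.14868 = 460667.76783

460667.77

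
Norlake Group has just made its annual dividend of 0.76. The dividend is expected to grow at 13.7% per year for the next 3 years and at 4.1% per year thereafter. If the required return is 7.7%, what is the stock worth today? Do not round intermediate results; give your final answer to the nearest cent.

28.40

D_1 = 0.86412
D_2 = 0.98250
D_3 = 1.11711
Terminal value at year 3: TV = D_3×(1+g_2)/(r−g_2) = 1.16291/0.036 = 32.30303
P_0 = D_1/(1+r)^1 + D_2/(1+r)^2 + D_3/(1+r)^3 + TV/(1+r)^3
    = 0.80234 + 0.84704 + 0.89423 + 25.85807 = 28.40168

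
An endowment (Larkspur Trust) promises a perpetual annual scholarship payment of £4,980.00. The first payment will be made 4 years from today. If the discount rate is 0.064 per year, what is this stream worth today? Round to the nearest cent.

£64598.81

Value at end of year 3: C / r = £4,980.00 / 0.064 = £77,812.5000
Discount to today: PV = £77,812.5000 / (1 + 0.064)^3 = £77,812.5000 / 1.204550 = £64,598.81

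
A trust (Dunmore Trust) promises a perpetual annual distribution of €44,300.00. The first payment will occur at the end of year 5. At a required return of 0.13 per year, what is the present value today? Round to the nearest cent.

€209000.15

Value at end of year 4: C / r = €44,300.00 / 0.13 = €340,769.2308
Discount to today: PV = €340,769.2308 / (1 + 0.13)^4 = €340,769.2308 / 1.630474 = €209,000.15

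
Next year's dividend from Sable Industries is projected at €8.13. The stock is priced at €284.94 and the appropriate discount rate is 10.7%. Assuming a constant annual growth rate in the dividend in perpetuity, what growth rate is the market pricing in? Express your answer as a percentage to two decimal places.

P = D₁/(r−g) ⇒ g = r − D₁/P = 0.107 − €8.13/€284.94 = 0.078468

7.85%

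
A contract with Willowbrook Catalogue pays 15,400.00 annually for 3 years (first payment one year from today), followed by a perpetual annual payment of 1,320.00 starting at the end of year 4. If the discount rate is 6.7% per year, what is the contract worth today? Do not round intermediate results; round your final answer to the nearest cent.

56855.33

PV of 3-year annuity: 15,400.00 × [1 − (1+0.067)^−3] / 0.067 = 40637.01071
Perpetuity value at year 3: 1,320.00 / 0.067 = 19701.49254
PV of perpetuity: 19701.49254 / (1+0.067)^3 = 16218.32019
Total PV = 40637.01071 + 16218.32019 = 56855.33090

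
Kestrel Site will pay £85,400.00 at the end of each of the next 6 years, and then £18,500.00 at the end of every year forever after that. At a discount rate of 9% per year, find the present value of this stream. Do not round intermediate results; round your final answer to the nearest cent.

PV of 6-year annuity: £85,400.00 × [1 − (1+0.09)^−6] / 0.09 = 383097.44761
Perpetuity value at year 6: £18,500.00 / 0.09 = 205555.55556
PV of perpetuity: 205555.55556 / (1+0.09)^6 = 122566.06164
Total PV = 383097.44761 + 122566.06164 = 505663.50924

£505663.51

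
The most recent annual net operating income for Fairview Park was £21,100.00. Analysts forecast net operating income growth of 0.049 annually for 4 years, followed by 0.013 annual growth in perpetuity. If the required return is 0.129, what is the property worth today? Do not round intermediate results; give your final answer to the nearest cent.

£207799.46

D_1 = 22133.90000
D_2 = 23218.46110
D_3 = 24356.16569
D_4 = 25549.61781
Terminal value at year 4: TV = D_4×(1+g_2)/(r−g_2) = 25881.76284/0.116 = 223118.64521
P_0 = D_1/(1+r)^1 + D_2/(1+r)^2 + D_3/(1+r)^3 + D_4/(1+r)^4 + TV/(1+r)^4
    = 19604.87157 + 18215.68669 + 16924.93830 + 15725.65126 + 137328.31663 = 207799.46445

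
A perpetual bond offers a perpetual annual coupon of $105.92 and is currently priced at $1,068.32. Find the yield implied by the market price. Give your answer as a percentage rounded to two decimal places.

P = C/r ⇒ r = C/P = $105.92/$1,068.32 = 0.099146

9.91%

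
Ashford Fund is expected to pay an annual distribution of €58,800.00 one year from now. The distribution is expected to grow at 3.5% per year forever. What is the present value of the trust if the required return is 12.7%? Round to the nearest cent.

Growing perpetuity: P = D₁ / (r − g) = €58,800.0000 / (0.127 − 0.035) = €639,130.43

€639130.43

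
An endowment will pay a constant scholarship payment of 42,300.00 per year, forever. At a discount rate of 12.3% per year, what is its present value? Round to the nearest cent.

343902.44

Level perpetuity: PV = C / r = 42,300.00 / 0.123 = 343,902.44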